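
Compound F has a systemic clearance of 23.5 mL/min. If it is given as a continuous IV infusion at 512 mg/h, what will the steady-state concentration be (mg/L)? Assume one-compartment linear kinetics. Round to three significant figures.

CL = 23.5 mL/min × 60/1000 = 1.410 L/h
Css = rate / CL = 512 / 1.410 = 363.1 mg/L

363 mg/L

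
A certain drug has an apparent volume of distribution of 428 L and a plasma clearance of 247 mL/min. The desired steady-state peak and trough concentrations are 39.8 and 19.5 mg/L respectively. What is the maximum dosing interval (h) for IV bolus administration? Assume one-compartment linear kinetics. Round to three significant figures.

CL = 247 mL/min = 247 × 0.06 = 14.82 L/h
k = CL / Vd = 14.82 / 428.0 = 0.03463 h⁻¹
Between IV bolus doses, concentration decays as C = C₀·e^(−kτ), so C_peak/C_trough = e^(kτ).
τ_max = ln(C_peak/C_trough) / k = ln(39.8/19.5) / 0.03463 = 0.7135 / 0.03463 = 20.60 h

20.6 h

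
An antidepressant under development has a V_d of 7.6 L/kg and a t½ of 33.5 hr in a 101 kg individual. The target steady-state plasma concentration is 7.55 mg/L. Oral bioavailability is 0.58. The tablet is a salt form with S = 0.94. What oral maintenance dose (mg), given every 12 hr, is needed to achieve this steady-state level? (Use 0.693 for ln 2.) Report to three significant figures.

2640 mg

Total Vd = 7.6 × 101 = 767.6 L
CL = ln 2 · Vd / t½ = 0.693 × 767.6 / 33.5 = 15.88 L/h
D = CL × Css × τ / F / S = 15.88 × 7.55 × 12 / 0.58 / 0.94 = 2639 mg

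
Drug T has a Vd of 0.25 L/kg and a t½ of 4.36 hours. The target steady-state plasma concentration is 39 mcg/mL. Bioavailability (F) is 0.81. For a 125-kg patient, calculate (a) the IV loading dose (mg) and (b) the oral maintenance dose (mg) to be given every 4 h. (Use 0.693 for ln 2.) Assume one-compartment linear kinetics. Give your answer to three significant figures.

Vd = 0.25 L/kg × 125 kg = 31.25 L
LD = Vd × C = 31.25 × 39 = 1219 mg
CL = 0.693 × Vd / t½ = 0.693 × 31.25 / 4.36 = 4.967 L/h
D = CL × Css × τ / F = 4.967 × 39 × 4 / 0.81 = 956.6 mg

(a) 1220 mg; (b) 957 mg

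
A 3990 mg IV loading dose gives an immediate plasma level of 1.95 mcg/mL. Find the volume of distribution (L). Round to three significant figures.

2050 L

Immediately after an IV bolus, C₀ = Dose / Vd, so Vd = Dose / C₀.
Vd = 3990 / 1.95 = 2046 L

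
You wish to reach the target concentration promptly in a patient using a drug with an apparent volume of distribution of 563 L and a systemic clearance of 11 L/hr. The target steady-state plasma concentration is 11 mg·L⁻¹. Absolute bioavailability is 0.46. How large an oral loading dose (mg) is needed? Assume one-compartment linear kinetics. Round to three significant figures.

13500 mg

LD = Vd × C / F = 563.0 × 11.00 / 0.46 = 13460 mg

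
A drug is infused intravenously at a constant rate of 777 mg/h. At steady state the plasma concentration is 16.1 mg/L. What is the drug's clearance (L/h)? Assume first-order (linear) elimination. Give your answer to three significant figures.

At steady state, infusion rate = CL × Css, so CL = rate / Css.
CL = 777 / 16.1 = 48.26 L/h

48.3 L/h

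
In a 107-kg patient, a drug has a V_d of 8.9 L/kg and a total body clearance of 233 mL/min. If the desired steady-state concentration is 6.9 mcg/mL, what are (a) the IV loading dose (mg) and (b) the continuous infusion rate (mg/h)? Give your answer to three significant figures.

(a) 6570 mg; (b) 96.5 mg/h

Vd(total) = 107 kg × 8.9 L/kg = 952.3 L
Loading dose = Vd × C = 952.3 × 6.9 = 6571 mg
CL = 233 mL/min = 233 × 0.06 = 13.98 L/h
Maintenance infusion rate = CL × Css = 13.98 × 6.9 = 96.46 mg/h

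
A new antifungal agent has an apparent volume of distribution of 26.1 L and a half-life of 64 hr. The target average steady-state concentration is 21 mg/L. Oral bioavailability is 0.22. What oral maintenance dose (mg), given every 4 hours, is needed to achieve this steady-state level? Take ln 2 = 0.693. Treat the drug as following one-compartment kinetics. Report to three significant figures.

108 mg

k = 0.693/64 = 0.01083 h⁻¹, so CL = k·Vd = 0.01083 × 26.10 = 0.2827 L/h
D = CL × Css × τ / F = 0.2827 × 21 × 4 / 0.22 = 107.9 mg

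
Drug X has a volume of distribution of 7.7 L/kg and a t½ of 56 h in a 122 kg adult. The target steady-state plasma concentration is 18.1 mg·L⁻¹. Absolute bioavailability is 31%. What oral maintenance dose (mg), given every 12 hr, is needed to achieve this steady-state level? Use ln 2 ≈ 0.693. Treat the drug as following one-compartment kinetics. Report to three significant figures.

8150 mg

Vd = 7.7 L/kg × 122 kg = 939.4 L
k = 0.693/56 = 0.01238 h⁻¹, so CL = k·Vd = 0.01238 × 939.4 = 11.63 L/h
D = CL × Css × τ / F = 11.63 × 18.1 × 12 / 0.31 = 8149 mg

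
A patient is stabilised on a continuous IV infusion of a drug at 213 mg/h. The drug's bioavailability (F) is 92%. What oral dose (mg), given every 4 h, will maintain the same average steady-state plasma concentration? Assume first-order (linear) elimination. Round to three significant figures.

926 mg

To maintain the same Css, the systemic dosing rate must be unchanged: F·D/τ = infusion rate.
D = rate × τ / F = 213 × 4 / 0.92 = 926.1 mg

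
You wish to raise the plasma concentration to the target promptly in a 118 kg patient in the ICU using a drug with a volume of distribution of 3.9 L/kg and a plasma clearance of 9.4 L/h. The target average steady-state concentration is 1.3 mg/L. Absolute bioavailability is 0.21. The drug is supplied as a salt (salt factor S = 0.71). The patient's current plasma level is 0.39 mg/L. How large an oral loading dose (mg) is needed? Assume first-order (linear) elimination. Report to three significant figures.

Vd(total) = 118 kg × 3.9 L/kg = 460.2 L
LD is governed by Vd — clearance does not enter the loading-dose calculation.
Concentration deficit ΔC = 1.3 − 0.39 = 0.9100 mg/L
LD = Vd × ΔC / F / S = 460.2 × 0.9100 / 0.21 / 0.71 = 2809 mg

2810 mg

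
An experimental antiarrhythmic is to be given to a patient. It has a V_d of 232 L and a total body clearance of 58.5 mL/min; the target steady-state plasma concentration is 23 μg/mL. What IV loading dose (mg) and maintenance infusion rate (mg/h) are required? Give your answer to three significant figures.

(a) 5340 mg; (b) 80.7 mg/h

Loading: fill Vd to C_target → 232.0 L × 23 mg/L = 5336 mg
CL = 58.5 mL/min × 60/1000 = 3.510 L/h
Maintenance: replace elimination → rate = CL × Css = 3.510 × 23 = 80.73 mg/h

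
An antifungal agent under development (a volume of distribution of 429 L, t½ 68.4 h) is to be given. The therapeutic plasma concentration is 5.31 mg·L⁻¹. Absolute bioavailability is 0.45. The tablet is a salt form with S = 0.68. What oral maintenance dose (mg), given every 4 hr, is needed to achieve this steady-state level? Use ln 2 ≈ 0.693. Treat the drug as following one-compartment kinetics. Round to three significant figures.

CL = ln 2 · Vd / t½ = 0.693 × 429.0 / 68.4 = 4.346 L/h
D = CL × Css × τ / F / S = 4.346 × 5.31 × 4 / 0.45 / 0.68 = 301.7 mg

302 mg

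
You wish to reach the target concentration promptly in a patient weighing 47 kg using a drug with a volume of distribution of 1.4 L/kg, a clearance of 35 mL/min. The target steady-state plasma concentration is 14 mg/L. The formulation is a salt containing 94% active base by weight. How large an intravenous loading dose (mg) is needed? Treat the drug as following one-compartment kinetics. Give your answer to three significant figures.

980 mg

Vd = 1.4 L/kg × 47 kg = 65.80 L
Loading dose depends on Vd (not clearance): it fills the distribution volume.
LD = Vd × C / S = 65.80 × 14.00 / 0.94 = 980.0 mg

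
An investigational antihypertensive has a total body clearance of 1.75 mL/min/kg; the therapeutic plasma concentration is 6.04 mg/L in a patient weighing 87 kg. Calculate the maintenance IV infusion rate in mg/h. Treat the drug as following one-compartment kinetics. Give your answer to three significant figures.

CL = 1.75 mL/min/kg × 87 kg = 152.3 mL/min = 152.3 × 60/1000 = 9.138 L/h
R₀ = 9.138 × 6.04 = 55.19 mg/h

55.2 mg/h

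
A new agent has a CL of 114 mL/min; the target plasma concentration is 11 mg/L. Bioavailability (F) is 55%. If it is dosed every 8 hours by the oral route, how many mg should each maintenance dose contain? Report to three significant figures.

Convert clearance: 114 mL/min × 60 min/h ÷ 1000 mL/L = 6.840 L/h
D = CL × Css × τ / F = 6.840 × 11 × 8 / 0.55 = 1094 mg

1090 mg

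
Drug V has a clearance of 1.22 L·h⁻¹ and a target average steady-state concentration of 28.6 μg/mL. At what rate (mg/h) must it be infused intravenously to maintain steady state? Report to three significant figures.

Infusion rate = CL · Css = 1.220 L/h × 28.6 mg/L = 34.89 mg/h

34.9 mg/h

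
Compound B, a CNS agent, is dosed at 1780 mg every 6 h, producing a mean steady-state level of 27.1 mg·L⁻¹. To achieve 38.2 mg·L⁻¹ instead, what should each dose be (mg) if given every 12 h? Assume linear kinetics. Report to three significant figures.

5020 mg

With linear kinetics, Css is proportional to dose rate (D/τ) at fixed clearance.
D₂ = D₁ × (Css,target / Css,current) × (τ₂/τ₁) = 1780 × (38.2/27.1) × (12/6) = 5018 mg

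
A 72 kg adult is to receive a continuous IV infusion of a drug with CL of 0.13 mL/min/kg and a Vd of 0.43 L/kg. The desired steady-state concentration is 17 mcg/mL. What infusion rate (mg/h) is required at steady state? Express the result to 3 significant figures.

CL = 0.13 mL/min/kg × 72 kg = 9.360 mL/min = 9.360 × 60/1000 = 0.5616 L/h
Infusion rate = CL · Css = 0.5616 L/h × 17 mg/L = 9.547 mg/h

9.55 mg/h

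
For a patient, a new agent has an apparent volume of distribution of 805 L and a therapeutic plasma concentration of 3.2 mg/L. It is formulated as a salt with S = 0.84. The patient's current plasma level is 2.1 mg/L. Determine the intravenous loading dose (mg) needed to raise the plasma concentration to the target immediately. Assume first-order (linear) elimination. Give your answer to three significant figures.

Concentration deficit ΔC = 3.2 − 2.1 = 1.100 mg/L
LD = Vd × ΔC / S = 805.0 × 1.100 / 0.84 = 1054 mg

1050 mg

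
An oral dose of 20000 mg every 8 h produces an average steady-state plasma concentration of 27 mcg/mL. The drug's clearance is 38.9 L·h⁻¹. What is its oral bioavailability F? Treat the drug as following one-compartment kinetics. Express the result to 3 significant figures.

0.420

F·D/τ = CL·Css at steady state → F = CL·Css·τ / D.
F = 38.9 × 27 × 8 / 20000 = 0.420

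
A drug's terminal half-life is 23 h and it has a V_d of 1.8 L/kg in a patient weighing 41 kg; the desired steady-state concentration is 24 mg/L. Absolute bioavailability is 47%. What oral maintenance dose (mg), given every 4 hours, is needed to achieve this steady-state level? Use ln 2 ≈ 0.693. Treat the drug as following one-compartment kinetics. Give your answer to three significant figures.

454 mg

Vd = 1.8 L/kg × 41 kg = 73.80 L
CL = ln 2 · Vd / t½ = 0.693 × 73.80 / 23 = 2.224 L/h
D = CL × Css × τ / F = 2.224 × 24 × 4 / 0.47 = 454.3 mg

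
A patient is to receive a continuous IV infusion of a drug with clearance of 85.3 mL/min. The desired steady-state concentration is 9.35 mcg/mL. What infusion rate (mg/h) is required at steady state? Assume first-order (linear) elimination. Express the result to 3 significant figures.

47.9 mg/h

Convert clearance: 85.3 mL/min × 60 min/h ÷ 1000 mL/L = 5.118 L/h
At steady state, infusion rate equals elimination rate: rate in = CL × Css.
Infusion rate = CL · Css = 5.118 L/h × 9.35 mg/L = 47.85 mg/h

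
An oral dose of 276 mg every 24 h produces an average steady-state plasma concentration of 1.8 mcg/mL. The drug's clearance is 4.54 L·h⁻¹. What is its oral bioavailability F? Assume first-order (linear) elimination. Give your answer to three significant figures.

F·D/τ = CL·Css at steady state → F = CL·Css·τ / D.
F = 4.54 × 1.8 × 24 / 276 = 0.711

0.711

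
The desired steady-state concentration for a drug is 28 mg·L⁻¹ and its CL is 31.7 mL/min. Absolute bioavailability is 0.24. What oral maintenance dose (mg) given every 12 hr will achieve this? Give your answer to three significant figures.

2660 mg

CL = 31.7 mL/min = 31.7 × 0.06 = 1.902 L/h
D = CL × Css × τ / F = 1.902 × 28 × 12 / 0.24 = 2663 mg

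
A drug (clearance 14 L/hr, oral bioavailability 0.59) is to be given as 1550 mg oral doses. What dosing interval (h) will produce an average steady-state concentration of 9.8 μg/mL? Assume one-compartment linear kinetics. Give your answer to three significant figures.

F·D/τ = CL·Css → τ = F·D / (CL·Css).
τ = 0.59 × 1550 / (14 × 9.8) = 6.665 h

6.67 h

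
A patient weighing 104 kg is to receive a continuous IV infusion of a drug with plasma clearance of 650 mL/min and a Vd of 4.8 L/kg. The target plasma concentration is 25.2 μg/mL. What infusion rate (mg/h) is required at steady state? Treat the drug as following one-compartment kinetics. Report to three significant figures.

CL = 650 mL/min = 650 × 0.06 = 39.00 L/h
Vd does not affect the maintenance rate; only clearance governs steady-state input.
Rate = CL × Css = 39.00 × 25.2 = 982.8 mg/h

983 mg/h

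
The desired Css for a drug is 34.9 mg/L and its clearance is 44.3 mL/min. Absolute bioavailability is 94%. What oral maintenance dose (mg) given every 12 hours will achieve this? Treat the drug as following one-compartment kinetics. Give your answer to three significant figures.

Convert clearance: 44.3 mL/min × 60 min/h ÷ 1000 mL/L = 2.658 L/h
At steady state, dose per interval replaces the amount cleared in that interval: F·D/τ = CL·Css.
D = CL × Css × τ / F = 2.658 × 34.9 × 12 / 0.94 = 1184 mg

1180 mg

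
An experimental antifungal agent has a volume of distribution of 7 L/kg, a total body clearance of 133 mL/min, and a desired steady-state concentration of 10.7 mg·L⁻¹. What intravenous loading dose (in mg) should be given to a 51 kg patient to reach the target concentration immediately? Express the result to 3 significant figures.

3820 mg

Vd = 7 L/kg × 51 kg = 357.0 L
The loading dose fills Vd to the target concentration.
LD = Vd × C = 357.0 × 10.70 = 3820 mg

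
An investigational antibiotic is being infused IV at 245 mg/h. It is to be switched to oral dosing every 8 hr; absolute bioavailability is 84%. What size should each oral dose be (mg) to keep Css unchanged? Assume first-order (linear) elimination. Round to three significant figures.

To maintain the same Css, the systemic dosing rate must be unchanged: F·D/τ = infusion rate.
D = rate × τ / F = 245 × 8 / 0.84 = 2333 mg

2330 mg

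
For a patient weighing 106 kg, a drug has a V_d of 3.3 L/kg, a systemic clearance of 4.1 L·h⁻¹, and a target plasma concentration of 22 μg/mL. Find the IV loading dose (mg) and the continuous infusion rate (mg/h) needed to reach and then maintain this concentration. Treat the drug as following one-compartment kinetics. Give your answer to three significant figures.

(a) 7700 mg; (b) 90.2 mg/h

Vd = 3.3 L/kg × 106 kg = 349.8 L
LD = Vd · C_target = 349.8 × 22 = 7696 mg
Maintenance infusion rate = CL × Css = 4.100 × 22 = 90.20 mg/h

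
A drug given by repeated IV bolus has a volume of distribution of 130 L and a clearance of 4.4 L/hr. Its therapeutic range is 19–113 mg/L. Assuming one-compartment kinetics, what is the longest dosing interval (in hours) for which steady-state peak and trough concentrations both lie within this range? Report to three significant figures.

k = CL / Vd = 4.400 / 130.0 = 0.03385 h⁻¹
Between IV bolus doses, concentration decays as C = C₀·e^(−kτ), so C_peak/C_trough = e^(kτ).
τ_max = ln(C_peak/C_trough) / k = ln(113/19) / 0.03385 = 1.783 / 0.03385 = 52.67 h

52.7 h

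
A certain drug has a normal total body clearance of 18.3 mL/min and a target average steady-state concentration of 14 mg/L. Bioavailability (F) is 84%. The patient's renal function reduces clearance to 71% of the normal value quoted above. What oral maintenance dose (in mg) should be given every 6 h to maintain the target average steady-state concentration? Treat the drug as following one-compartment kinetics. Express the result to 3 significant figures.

78.0 mg

CL = 18.3 mL/min × 60/1000 = 1.098 L/h
Patient clearance = 0.71 × 1.098 = 0.7796 L/h
D = CL × Css × τ / F = 0.7796 × 14 × 6 / 0.84 = 77.96 mg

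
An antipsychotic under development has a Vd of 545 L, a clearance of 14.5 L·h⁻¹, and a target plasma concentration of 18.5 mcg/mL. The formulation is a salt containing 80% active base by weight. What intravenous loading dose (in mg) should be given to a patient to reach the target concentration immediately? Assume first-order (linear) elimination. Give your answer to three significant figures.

12600 mg

LD = Vd × C / S = 545.0 × 18.50 / 0.8 = 12600 mg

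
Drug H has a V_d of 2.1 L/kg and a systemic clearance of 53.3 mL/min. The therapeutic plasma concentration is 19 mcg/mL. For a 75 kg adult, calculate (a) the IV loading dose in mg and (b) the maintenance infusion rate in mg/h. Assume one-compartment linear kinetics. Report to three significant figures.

Total Vd = 2.1 × 75 = 157.5 L
Loading: fill Vd to C_target → 157.5 L × 19 mg/L = 2993 mg
CL = 53.3 mL/min × 60/1000 = 3.198 L/h
Maintenance: replace elimination → rate = CL × Css = 3.198 × 19 = 60.76 mg/h

(a) 2990 mg; (b) 60.8 mg/h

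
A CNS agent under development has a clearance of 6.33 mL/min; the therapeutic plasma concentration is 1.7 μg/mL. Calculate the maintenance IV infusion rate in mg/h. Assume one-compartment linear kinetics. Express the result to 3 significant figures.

CL = 6.33 mL/min = 6.33 × 0.06 = 0.3798 L/h
Rate = CL × Css = 0.3798 × 1.7 = 0.6457 mg/h

0.646 mg/h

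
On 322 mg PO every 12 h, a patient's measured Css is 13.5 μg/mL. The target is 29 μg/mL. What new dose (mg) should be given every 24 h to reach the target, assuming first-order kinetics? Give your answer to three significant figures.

1380 mg

With linear kinetics, Css is proportional to dose rate (D/τ) at fixed clearance.
D₂ = D₁ × (Css,target / Css,current) × (τ₂/τ₁) = 322 × (29/13.5) × (24/12) = 1383 mg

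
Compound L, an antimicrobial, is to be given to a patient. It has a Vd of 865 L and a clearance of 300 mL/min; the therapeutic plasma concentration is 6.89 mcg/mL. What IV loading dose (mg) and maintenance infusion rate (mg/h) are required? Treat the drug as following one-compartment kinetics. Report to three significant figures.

Loading: fill Vd to C_target → 865.0 L × 6.89 mg/L = 5960 mg
CL = 300 mL/min × 60/1000 = 18.00 L/h
Maintenance infusion rate = CL × Css = 18.00 × 6.89 = 124.0 mg/h

(a) 5960 mg; (b) 124 mg/h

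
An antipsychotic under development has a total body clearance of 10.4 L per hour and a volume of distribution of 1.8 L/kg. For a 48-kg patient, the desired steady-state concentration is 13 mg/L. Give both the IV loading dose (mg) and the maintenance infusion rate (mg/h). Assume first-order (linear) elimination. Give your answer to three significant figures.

Vd(total) = 48 kg × 1.8 L/kg = 86.40 L
Loading dose = Vd × C = 86.40 × 13 = 1123 mg
Maintenance: replace elimination → rate = CL × Css = 10.40 × 13 = 135.2 mg/h

(a) 1120 mg; (b) 135 mg/h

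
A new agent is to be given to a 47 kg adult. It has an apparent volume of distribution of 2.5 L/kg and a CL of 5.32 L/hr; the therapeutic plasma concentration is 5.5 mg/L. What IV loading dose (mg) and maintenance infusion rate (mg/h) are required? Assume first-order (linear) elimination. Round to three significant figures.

(a) 646 mg; (b) 29.3 mg/h

Total Vd = 2.5 × 47 = 117.5 L
Loading dose = Vd × C = 117.5 × 5.5 = 646.3 mg
Maintenance: replace elimination → rate = CL × Css = 5.320 × 5.5 = 29.26 mg/h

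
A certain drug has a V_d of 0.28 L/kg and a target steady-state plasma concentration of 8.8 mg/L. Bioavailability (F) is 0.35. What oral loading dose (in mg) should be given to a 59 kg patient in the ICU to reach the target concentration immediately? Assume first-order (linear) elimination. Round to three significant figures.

Vd(total) = 59 kg × 0.28 L/kg = 16.52 L
LD = Vd × C / F = 16.52 × 8.800 / 0.35 = 415.4 mg

415 mg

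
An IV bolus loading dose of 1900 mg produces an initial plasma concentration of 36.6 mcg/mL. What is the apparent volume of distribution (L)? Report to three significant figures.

51.9 L

Immediately after an IV bolus, C₀ = Dose / Vd, so Vd = Dose / C₀.
Vd = 1900 / 36.6 = 51.91 L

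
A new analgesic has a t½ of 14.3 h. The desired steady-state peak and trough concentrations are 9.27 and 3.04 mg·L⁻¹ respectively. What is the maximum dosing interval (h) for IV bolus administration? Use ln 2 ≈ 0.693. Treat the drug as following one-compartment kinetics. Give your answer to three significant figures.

23.0 h

k = 0.693 / t½ = 0.693 / 14.3 = 0.04846 h⁻¹
Between IV bolus doses, concentration decays as C = C₀·e^(−kτ), so C_peak/C_trough = e^(kτ).
τ_max = ln(C_peak/C_trough) / k = ln(9.27/3.04) / 0.04846 = 1.115 / 0.04846 = 23.01 h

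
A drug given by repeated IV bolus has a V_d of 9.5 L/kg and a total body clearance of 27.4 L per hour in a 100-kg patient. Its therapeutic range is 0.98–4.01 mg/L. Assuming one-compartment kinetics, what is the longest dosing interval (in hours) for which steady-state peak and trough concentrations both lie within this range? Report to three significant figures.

Total Vd = 9.5 × 100 = 950.0 L
k = CL / Vd = 27.40 / 950.0 = 0.02884 h⁻¹
Between IV bolus doses, concentration decays as C = C₀·e^(−kτ), so C_peak/C_trough = e^(kτ).
τ_max = ln(C_peak/C_trough) / k = ln(4.01/0.98) / 0.02884 = 1.409 / 0.02884 = 48.86 h

48.9 h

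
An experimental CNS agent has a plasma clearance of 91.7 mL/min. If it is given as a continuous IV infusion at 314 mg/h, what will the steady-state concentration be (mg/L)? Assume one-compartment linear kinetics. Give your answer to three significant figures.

CL = 91.7 mL/min × 60/1000 = 5.502 L/h
Css = rate / CL = 314 / 5.502 = 57.07 mg/L

57.1 mg/L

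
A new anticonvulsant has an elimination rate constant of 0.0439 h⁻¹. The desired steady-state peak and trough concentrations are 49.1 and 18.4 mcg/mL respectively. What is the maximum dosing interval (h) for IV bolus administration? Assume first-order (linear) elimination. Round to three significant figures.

Between IV bolus doses, concentration decays as C = C₀·e^(−kτ), so C_peak/C_trough = e^(kτ).
τ_max = ln(C_peak/C_trough) / k = ln(49.1/18.4) / 0.04390 = 0.9815 / 0.04390 = 22.36 h

22.4 h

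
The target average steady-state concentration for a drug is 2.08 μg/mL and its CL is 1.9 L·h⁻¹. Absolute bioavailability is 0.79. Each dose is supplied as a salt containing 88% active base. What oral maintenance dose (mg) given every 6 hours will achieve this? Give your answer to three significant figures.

34.1 mg

At steady state, dose per interval replaces the amount cleared in that interval: F·S·D/τ = CL·Css.
D = CL × Css × τ / F / S = 1.900 × 2.08 × 6 / 0.79 / 0.88 = 34.11 mg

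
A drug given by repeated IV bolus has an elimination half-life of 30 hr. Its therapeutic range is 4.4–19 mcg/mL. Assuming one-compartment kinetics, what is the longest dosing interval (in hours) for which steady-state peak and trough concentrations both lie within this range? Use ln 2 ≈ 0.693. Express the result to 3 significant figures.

k = 0.693 / t½ = 0.693 / 30 = 0.02310 h⁻¹
Between IV bolus doses, concentration decays as C = C₀·e^(−kτ), so C_peak/C_trough = e^(kτ).
τ_max = ln(C_peak/C_trough) / k = ln(19/4.4) / 0.02310 = 1.463 / 0.02310 = 63.33 h

63.3 h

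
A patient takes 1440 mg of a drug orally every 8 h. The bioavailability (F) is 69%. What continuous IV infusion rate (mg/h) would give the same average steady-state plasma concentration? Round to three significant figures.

Equivalent systemic input: infusion rate = F·D/τ.
Rate = 0.69 × 1440 / 8 = 124.2 mg/h

124 mg/h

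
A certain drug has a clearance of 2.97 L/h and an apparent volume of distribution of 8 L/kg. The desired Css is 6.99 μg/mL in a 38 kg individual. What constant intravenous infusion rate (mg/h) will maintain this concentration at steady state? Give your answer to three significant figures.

20.8 mg/h

At steady state, infusion rate equals elimination rate: rate in = CL × Css.
Infusion rate = CL · Css = 2.970 L/h × 6.99 mg/L = 20.76 mg/h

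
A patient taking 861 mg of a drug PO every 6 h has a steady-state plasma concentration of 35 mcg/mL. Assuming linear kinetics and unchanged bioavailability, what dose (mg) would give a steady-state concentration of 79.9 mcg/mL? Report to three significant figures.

For first-order elimination, Css ∝ F·D/(CL·τ); F and CL are unchanged, so Css ∝ D/τ.
D₂ = D₁ × (Css,target / Css,current) = 861 × 79.9/35 = 1966 mg

1970 mg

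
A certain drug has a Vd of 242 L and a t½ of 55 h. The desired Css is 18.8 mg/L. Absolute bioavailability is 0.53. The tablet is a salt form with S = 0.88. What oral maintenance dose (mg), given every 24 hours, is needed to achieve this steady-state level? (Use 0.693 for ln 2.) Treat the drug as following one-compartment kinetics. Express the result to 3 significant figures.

CL = 0.693 × Vd / t½ = 0.693 × 242.0 / 55 = 3.049 L/h
D = CL × Css × τ / F / S = 3.049 × 18.8 × 24 / 0.53 / 0.88 = 2950 mg

2950 mg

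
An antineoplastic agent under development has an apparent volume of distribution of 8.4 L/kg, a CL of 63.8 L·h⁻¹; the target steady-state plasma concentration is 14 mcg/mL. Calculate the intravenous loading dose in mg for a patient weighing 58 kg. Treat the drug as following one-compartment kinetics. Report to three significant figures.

Vd = 8.4 L/kg × 58 kg = 487.2 L
LD = Vd × C = 487.2 × 14.00 = 6821 mg

6820 mg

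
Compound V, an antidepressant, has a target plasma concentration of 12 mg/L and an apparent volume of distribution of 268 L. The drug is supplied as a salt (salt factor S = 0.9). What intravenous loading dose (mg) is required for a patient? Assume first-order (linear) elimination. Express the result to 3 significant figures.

3570 mg

LD = Vd × C / S = 268.0 × 12.00 / 0.9 = 3573 mg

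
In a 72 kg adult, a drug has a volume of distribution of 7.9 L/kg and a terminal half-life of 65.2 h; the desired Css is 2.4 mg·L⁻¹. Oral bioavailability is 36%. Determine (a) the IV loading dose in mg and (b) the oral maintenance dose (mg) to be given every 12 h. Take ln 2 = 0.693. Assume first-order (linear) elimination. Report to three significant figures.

(a) 1370 mg; (b) 484 mg

Total Vd = 7.9 × 72 = 568.8 L
LD = Vd × C = 568.8 × 2.4 = 1365 mg
CL = 0.693 × Vd / t½ = 0.693 × 568.8 / 65.2 = 6.046 L/h
D = CL × Css × τ / F = 6.046 × 2.4 × 12 / 0.36 = 483.7 mg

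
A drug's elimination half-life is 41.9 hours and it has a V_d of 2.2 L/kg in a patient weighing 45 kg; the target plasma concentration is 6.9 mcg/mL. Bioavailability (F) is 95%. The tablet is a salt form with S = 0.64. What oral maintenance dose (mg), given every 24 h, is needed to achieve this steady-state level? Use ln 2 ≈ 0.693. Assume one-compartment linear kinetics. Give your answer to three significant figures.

446 mg

Vd = 2.2 L/kg × 45 kg = 99.00 L
CL = ln 2 · Vd / t½ = 0.693 × 99.00 / 41.9 = 1.637 L/h
D = CL × Css × τ / F / S = 1.637 × 6.9 × 24 / 0.95 / 0.64 = 445.9 mg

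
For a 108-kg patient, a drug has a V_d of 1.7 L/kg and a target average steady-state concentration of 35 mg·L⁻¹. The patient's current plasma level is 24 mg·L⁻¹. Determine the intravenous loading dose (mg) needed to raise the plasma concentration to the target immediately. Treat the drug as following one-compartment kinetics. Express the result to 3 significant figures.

Total Vd = 1.7 × 108 = 183.6 L
Concentration deficit ΔC = 35 − 24 = 11.00 mg/L
LD = Vd × ΔC = 183.6 × 11.00 = 2020 mg

2020 mg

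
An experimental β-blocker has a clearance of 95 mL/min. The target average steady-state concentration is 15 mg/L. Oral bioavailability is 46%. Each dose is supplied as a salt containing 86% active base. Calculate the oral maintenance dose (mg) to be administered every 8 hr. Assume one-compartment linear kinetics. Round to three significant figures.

CL = 95 mL/min = 95 × 0.06 = 5.700 L/h
At steady state, dose per interval replaces the amount cleared in that interval: F·S·D/τ = CL·Css.
D = CL × Css × τ / F / S = 5.700 × 15 × 8 / 0.46 / 0.86 = 1729 mg

1730 mg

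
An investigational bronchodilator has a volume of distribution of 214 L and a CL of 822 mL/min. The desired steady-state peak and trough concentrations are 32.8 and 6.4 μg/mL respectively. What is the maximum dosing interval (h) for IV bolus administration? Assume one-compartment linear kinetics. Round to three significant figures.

7.09 h

CL = 822 mL/min × 60/1000 = 49.32 L/h
k = CL / Vd = 49.32 / 214.0 = 0.2305 h⁻¹
Between IV bolus doses, concentration decays as C = C₀·e^(−kτ), so C_peak/C_trough = e^(kτ).
τ_max = ln(C_peak/C_trough) / k = ln(32.8/6.4) / 0.2305 = 1.634 / 0.2305 = 7.089 h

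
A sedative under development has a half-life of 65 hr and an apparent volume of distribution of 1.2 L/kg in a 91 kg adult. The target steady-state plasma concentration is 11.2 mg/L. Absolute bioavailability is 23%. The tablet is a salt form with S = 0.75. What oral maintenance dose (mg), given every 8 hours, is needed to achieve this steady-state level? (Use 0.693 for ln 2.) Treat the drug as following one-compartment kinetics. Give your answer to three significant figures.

Vd = 1.2 L/kg × 91 kg = 109.2 L
k = 0.693/65 = 0.01066 h⁻¹, so CL = k·Vd = 0.01066 × 109.2 = 1.164 L/h
D = CL × Css × τ / F / S = 1.164 × 11.2 × 8 / 0.23 / 0.75 = 604.6 mg

605 mg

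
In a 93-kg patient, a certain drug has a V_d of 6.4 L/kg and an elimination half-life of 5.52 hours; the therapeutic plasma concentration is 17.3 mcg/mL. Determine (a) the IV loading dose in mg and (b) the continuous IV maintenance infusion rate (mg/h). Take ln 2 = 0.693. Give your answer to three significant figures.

Total Vd = 6.4 × 93 = 595.2 L
LD = Vd × C = 595.2 × 17.3 = 10300 mg
CL = 0.693 × Vd / t½ = 0.693 × 595.2 / 5.52 = 74.72 L/h
Infusion rate = CL × Css = 74.72 × 17.3 = 1293 mg/h

(a) 10300 mg; (b) 1290 mg/h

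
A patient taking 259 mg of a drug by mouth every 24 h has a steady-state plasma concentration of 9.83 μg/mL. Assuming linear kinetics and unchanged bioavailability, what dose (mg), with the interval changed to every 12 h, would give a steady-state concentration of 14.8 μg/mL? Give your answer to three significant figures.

195 mg

For first-order elimination, Css ∝ F·D/(CL·τ); F and CL are unchanged, so Css ∝ D/τ.
D₂ = D₁ × (Css,target / Css,current) × (τ₂/τ₁) = 259 × (14.8/9.83) × (12/24) = 195.0 mg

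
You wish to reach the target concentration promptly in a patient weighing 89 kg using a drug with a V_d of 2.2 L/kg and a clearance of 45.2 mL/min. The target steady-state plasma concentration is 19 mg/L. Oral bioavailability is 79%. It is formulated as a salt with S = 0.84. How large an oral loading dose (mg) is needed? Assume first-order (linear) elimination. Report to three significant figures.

Total Vd = 2.2 × 89 = 195.8 L
Loading dose depends on Vd (not clearance): it fills the distribution volume.
LD = Vd × C / F / S = 195.8 × 19.00 / 0.79 / 0.84 = 5606 mg

5610 mg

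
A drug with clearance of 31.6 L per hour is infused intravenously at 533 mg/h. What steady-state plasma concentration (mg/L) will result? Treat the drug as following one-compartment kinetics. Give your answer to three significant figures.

16.9 mg/L

Css = rate / CL = 533 / 31.60 = 16.87 mg/L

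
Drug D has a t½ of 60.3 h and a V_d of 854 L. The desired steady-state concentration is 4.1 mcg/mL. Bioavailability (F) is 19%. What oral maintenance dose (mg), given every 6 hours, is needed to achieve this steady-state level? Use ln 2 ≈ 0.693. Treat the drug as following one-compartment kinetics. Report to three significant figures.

1270 mg

CL = ln 2 · Vd / t½ = 0.693 × 854.0 / 60.3 = 9.815 L/h
D = CL × Css × τ / F = 9.815 × 4.1 × 6 / 0.19 = 1271 mg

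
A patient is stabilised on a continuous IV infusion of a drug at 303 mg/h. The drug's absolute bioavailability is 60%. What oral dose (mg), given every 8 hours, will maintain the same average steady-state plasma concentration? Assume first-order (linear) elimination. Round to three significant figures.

To maintain the same Css, the systemic dosing rate must be unchanged: F·D/τ = infusion rate.
D = rate × τ / F = 303 × 8 / 0.6 = 4040 mg

4040 mg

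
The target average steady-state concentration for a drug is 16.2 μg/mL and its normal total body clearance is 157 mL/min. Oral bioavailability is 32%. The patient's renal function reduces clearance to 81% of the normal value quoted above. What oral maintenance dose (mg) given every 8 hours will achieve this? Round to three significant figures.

3090 mg

CL = 157 mL/min = 157 × 0.06 = 9.420 L/h
Patient clearance = 0.81 × 9.420 = 7.630 L/h
D = CL × Css × τ / F = 7.630 × 16.2 × 8 / 0.32 = 3090 mg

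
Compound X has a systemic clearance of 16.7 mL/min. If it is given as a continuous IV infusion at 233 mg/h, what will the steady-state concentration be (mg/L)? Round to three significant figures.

CL = 16.7 mL/min = 16.7 × 0.06 = 1.002 L/h
Css = rate / CL = 233 / 1.002 = 232.5 mg/L

233 mg/L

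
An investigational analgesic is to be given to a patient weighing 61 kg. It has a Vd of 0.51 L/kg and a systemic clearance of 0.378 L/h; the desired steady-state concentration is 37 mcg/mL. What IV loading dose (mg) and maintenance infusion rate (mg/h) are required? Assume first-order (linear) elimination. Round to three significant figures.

Vd(total) = 61 kg × 0.51 L/kg = 31.11 L
Loading: fill Vd to C_target → 31.11 L × 37 mg/L = 1151 mg
Maintenance infusion rate = CL × Css = 0.3780 × 37 = 13.99 mg/h

(a) 1150 mg; (b) 14.0 mg/h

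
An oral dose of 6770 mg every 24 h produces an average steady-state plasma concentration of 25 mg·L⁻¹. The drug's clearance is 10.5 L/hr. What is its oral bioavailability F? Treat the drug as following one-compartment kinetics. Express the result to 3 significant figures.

0.931

F·D/τ = CL·Css at steady state → F = CL·Css·τ / D.
F = 10.5 × 25 × 24 / 6770 = 0.931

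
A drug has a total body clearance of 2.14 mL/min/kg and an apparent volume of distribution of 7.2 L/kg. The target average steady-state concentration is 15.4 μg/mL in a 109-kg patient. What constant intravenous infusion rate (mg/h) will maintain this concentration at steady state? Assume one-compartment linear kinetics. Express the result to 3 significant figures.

CL = 2.14 mL/min/kg × 109 kg = 233.3 mL/min = 233.3 × 60/1000 = 14.00 L/h
At steady state, infusion rate equals elimination rate: rate in = CL × Css.
R₀ = 14.00 × 15.4 = 215.6 mg/h

216 mg/h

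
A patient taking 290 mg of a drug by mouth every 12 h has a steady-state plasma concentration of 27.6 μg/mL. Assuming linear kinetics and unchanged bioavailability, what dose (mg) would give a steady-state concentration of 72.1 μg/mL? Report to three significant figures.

For first-order elimination, Css ∝ F·D/(CL·τ); F and CL are unchanged, so Css ∝ D/τ.
D₂ = D₁ × (Css,target / Css,current) = 290 × 72.1/27.6 = 757.6 mg

758 mg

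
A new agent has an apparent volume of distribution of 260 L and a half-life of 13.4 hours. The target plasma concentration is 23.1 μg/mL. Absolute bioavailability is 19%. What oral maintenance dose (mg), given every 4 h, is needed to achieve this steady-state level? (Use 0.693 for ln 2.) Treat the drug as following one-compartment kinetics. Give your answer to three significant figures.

CL = ln 2 · Vd / t½ = 0.693 × 260.0 / 13.4 = 13.45 L/h
D = CL × Css × τ / F = 13.45 × 23.1 × 4 / 0.19 = 6541 mg

6540 mg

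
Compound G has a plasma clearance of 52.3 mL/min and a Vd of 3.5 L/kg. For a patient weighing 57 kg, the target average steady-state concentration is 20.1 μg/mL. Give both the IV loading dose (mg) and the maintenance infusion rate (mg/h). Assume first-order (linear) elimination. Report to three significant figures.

Vd = 3.5 L/kg × 57 kg = 199.5 L
Loading: fill Vd to C_target → 199.5 L × 20.1 mg/L = 4010 mg
CL = 52.3 mL/min = 52.3 × 0.06 = 3.138 L/h
Infusion rate = 3.138 L/h × 20.1 mg/L = 63.07 mg/h

(a) 4010 mg; (b) 63.1 mg/h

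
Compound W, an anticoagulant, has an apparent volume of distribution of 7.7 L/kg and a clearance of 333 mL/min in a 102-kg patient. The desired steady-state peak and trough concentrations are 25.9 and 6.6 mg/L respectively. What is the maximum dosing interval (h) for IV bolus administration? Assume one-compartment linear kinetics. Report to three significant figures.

Vd = 7.7 L/kg × 102 kg = 785.4 L
CL = 333 mL/min × 60/1000 = 19.98 L/h
k = CL / Vd = 19.98 / 785.4 = 0.02544 h⁻¹
Between IV bolus doses, concentration decays as C = C₀·e^(−kτ), so C_peak/C_trough = e^(kτ).
τ_max = ln(C_peak/C_trough) / k = ln(25.9/6.6) / 0.02544 = 1.367 / 0.02544 = 53.73 h

53.7 h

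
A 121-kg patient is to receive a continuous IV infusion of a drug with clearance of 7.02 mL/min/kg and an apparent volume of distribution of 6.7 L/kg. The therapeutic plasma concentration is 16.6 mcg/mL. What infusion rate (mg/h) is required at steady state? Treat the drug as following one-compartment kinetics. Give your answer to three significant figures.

CL = 7.02 mL/min/kg × 121 kg = 849.4 mL/min = 849.4 × 60/1000 = 50.96 L/h
Vd does not affect the maintenance rate; only clearance governs steady-state input.
R₀ = 50.96 × 16.6 = 845.9 mg/h

846 mg/h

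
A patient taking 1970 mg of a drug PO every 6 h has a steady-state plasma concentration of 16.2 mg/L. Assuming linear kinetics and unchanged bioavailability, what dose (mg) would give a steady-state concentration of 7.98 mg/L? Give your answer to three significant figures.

With linear kinetics, Css is proportional to dose rate (D/τ) at fixed clearance.
D₂ = D₁ × (Css,target / Css,current) = 1970 × 7.98/16.2 = 970.4 mg

970 mg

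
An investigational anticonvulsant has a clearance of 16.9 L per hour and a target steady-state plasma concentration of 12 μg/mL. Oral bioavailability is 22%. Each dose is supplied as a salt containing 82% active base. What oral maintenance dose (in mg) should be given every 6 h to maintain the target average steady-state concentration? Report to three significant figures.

D = CL × Css × τ / F / S = 16.90 × 12 × 6 / 0.22 / 0.82 = 6745 mg

6750 mg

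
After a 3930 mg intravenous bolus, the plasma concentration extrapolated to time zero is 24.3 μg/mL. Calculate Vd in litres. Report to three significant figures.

Immediately after an IV bolus, C₀ = Dose / Vd, so Vd = Dose / C₀.
Vd = 3930 / 24.3 = 161.7 L

162 L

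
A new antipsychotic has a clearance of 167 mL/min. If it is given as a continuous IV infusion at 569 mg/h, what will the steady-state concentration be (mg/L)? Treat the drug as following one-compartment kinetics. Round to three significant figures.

56.8 mg/L

CL = 167 mL/min × 60/1000 = 10.02 L/h
Css = rate / CL = 569 / 10.02 = 56.79 mg/L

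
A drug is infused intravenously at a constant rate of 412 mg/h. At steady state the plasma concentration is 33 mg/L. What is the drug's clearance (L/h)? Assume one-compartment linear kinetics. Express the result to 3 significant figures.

At steady state, infusion rate = CL × Css, so CL = rate / Css.
CL = 412 / 33 = 12.48 L/h

12.5 L/h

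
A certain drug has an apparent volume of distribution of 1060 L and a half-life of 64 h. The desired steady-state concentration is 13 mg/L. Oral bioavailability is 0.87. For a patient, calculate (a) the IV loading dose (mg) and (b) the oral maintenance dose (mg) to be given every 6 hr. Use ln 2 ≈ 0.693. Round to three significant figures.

(a) 13800 mg; (b) 1030 mg

LD = Vd × C = 1060 × 13 = 13780 mg
CL = 0.693 × Vd / t½ = 0.693 × 1060 / 64 = 11.48 L/h
D = CL × Css × τ / F = 11.48 × 13 × 6 / 0.87 = 1029 mg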